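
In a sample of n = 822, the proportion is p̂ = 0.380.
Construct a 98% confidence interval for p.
(0.341, 0.419)

Proportion CI:
SE = √(p̂(1-p̂)/n) = √(0.380 · 0.620 / 822) = 0.01693

z* = 2.326
Margin = z* · SE = 2.326 · 0.01693 = 0.0394

CI: 0.380 ± 0.0394 = (0.341, 0.419)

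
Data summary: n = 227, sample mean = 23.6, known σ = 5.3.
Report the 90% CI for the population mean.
(23.02, 24.18)

z-interval (σ known):
z* = 1.645 for 90% confidence

Margin of error = z* · σ/√n = 1.645 · 5.3/√227 = 0.58

CI: (23.6 - 0.58, 23.6 + 0.58) = (23.02, 24.18)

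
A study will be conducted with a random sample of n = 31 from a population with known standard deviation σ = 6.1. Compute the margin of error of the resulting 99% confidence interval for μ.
Margin of error = 2.82

Margin of error = z* · σ/√n
= 2.576 · 6.1/√31
= 2.576 · 6.1/5.5678
= 2.82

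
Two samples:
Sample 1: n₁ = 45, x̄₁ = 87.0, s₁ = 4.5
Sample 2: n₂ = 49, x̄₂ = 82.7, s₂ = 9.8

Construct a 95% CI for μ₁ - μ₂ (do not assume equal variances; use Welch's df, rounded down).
(1.20, 7.40)

Difference: x̄₁ - x̄₂ = 4.30
SE = √(s₁²/n₁ + s₂²/n₂) = √(4.5²/45 + 9.8²/49) = 1.5524
df = 68.62 → 68 (Welch–Satterthwaite, rounded down)
t* = 1.995

CI: 4.30 ± 1.995 · 1.5524 = 4.30 ± 3.10 = (1.20, 7.40)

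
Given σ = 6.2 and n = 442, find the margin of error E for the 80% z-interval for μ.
Margin of error = 0.38

Margin of error = z* · σ/√n
= 1.282 · 6.2/√442
= 1.282 · 6.2/21.0238
= 0.38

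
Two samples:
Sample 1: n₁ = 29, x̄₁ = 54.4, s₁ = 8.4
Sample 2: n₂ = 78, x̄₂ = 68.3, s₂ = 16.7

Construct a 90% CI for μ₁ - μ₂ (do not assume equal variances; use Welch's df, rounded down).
(-17.97, -9.83)

Difference: x̄₁ - x̄₂ = -13.90
SE = √(s₁²/n₁ + s₂²/n₂) = √(8.4²/29 + 16.7²/78) = 2.4512
df = 95.65 → 95 (Welch–Satterthwaite, rounded down)
t* = 1.661

CI: -13.90 ± 1.661 · 2.4512 = -13.90 ± 4.07 = (-17.97, -9.83)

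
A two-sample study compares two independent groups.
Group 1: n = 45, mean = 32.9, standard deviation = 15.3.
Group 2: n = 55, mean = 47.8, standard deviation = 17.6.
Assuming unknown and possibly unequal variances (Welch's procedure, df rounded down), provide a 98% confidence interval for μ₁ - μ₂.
(-22.68, -7.12)

Difference: x̄₁ - x̄₂ = -14.90
SE = √(s₁²/n₁ + s₂²/n₂) = √(15.3²/45 + 17.6²/55) = 3.2915
df = 97.62 → 97 (Welch–Satterthwaite, rounded down)
t* = 2.365

CI: -14.90 ± 2.365 · 3.2915 = -14.90 ± 7.78 = (-22.68, -7.12)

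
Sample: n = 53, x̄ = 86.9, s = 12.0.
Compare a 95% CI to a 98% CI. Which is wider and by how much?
98% CI is wider by 1.29

df = 52
95% CI: t* = 2.007, (83.59, 90.21), width = 2 · t* · s/√n = 6.62
98% CI: t* = 2.400, (82.94, 90.86), width = 2 · t* · s/√n = 7.91

The 98% CI is wider by 7.91 - 6.62 = 1.29.
Higher confidence requires a wider interval.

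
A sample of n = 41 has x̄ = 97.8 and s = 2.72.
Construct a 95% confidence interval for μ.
(96.94, 98.66)

t-interval (σ unknown):
df = n - 1 = 40
t* = 2.021 for 95% confidence

Margin of error = t* · s/√n = 2.021 · 2.72/√41 = 0.86

CI: (96.94, 98.66)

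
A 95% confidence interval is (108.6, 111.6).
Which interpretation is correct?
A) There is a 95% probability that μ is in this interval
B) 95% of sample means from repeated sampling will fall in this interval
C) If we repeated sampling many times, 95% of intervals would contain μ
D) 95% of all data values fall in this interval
C

A) Wrong — μ is fixed; the randomness lives in the interval, not in μ.
B) Wrong — coverage applies to intervals containing μ, not to future x̄ values.
C) Correct — this is the frequentist long-run coverage interpretation.
D) Wrong — a CI is about the parameter μ, not individual data values.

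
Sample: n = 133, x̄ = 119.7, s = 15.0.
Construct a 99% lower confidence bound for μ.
μ ≥ 116.64

Lower bound (one-sided):
t* = 2.355 (one-sided for 99%)
Lower bound = x̄ - t* · s/√n = 119.7 - 2.355 · 15.0/√133 = 116.64

We are 99% confident that μ ≥ 116.64.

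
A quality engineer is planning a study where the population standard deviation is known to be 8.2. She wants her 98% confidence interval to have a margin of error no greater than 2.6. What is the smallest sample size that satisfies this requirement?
n ≥ 54

For margin E ≤ 2.6:
n ≥ (z* · σ / E)²
n ≥ (2.326 · 8.2 / 2.6)²
n ≥ 53.81

Minimum n = 54 (rounding up)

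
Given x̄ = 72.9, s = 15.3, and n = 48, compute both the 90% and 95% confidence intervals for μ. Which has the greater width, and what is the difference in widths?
95% CI is wider by 1.48

df = 47
90% CI: t* = 1.678, (69.19, 76.61), width = 2 · t* · s/√n = 7.41
95% CI: t* = 2.012, (68.46, 77.34), width = 2 · t* · s/√n = 8.89

The 95% CI is wider by 8.89 - 7.41 = 1.48.
Higher confidence requires a wider interval.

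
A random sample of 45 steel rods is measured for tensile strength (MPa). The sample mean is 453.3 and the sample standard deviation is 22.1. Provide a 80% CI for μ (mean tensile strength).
(449.01, 457.59)

t-interval (σ unknown):
df = n - 1 = 44
t* = 1.301 for 80% confidence

Margin of error = t* · s/√n = 1.301 · 22.1/√45 = 4.29

CI: (449.01, 457.59)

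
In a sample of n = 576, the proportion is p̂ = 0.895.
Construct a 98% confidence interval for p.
(0.865, 0.925)

Proportion CI:
SE = √(p̂(1-p̂)/n) = √(0.895 · 0.105 / 576) = 0.01277

z* = 2.326
Margin = z* · SE = 2.326 · 0.01277 = 0.0297

CI: 0.895 ± 0.0297 = (0.865, 0.925)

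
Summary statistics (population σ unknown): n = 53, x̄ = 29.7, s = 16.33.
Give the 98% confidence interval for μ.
(24.32, 35.08)

t-interval (σ unknown):
df = n - 1 = 52
t* = 2.400 for 98% confidence

Margin of error = t* · s/√n = 2.400 · 16.33/√53 = 5.38

CI: (24.32, 35.08)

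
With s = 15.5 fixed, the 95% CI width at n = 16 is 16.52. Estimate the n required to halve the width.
n ≈ 64

CI width ∝ 1/√n
To reduce width by factor 2, need √n to grow by 2 → need 2² = 4 times as many samples.

Current: n = 16, width = 16.52
New: n = 64, width ≈ 7.74

Width reduced by factor of 16.52/7.74 = 2.13.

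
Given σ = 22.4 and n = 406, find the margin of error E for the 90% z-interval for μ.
Margin of error = 1.83

Margin of error = z* · σ/√n
= 1.645 · 22.4/√406
= 1.645 · 22.4/20.1494
= 1.83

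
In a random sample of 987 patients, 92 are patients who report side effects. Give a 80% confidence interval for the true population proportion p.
(0.081, 0.105)

Proportion CI:
p̂ = 92/987 = 0.09321
SE = √(p̂(1-p̂)/n) = √(0.09321 · 0.90679 / 987) = 0.00925

z* = 1.282
Margin = z* · SE = 1.282 · 0.00925 = 0.0119

CI: 0.09321 ± 0.0119 = (0.081, 0.105)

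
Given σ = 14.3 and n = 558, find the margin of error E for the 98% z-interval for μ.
Margin of error = 1.41

Margin of error = z* · σ/√n
= 2.326 · 14.3/√558
= 2.326 · 14.3/23.6220
= 1.41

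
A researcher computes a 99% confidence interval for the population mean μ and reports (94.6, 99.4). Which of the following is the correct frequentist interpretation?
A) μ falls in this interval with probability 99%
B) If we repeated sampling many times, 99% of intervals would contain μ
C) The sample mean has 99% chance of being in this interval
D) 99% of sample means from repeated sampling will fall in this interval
B

A) Wrong — μ is fixed; the randomness lives in the interval, not in μ.
B) Correct — this is the frequentist long-run coverage interpretation.
C) Wrong — x̄ is observed and sits in the interval by construction.
D) Wrong — coverage applies to intervals containing μ, not to future x̄ values.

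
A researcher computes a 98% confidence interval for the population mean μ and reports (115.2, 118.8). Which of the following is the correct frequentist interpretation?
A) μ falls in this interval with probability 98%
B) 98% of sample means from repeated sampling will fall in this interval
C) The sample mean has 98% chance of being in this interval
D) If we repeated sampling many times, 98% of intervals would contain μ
D

A) Wrong — μ is fixed; the randomness lives in the interval, not in μ.
B) Wrong — coverage applies to intervals containing μ, not to future x̄ values.
C) Wrong — x̄ is observed and sits in the interval by construction.
D) Correct — this is the frequentist long-run coverage interpretation.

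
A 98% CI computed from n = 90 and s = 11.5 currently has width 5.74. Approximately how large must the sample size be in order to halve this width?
n ≈ 360

CI width ∝ 1/√n
To reduce width by factor 2, need √n to grow by 2 → need 2² = 4 times as many samples.

Current: n = 90, width = 5.74
New: n = 360, width ≈ 2.83

Width reduced by factor of 5.74/2.83 = 2.03.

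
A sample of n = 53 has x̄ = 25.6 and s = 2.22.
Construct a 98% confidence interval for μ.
(24.87, 26.33)

t-interval (σ unknown):
df = n - 1 = 52
t* = 2.400 for 98% confidence

Margin of error = t* · s/√n = 2.400 · 2.22/√53 = 0.73

CI: (24.87, 26.33)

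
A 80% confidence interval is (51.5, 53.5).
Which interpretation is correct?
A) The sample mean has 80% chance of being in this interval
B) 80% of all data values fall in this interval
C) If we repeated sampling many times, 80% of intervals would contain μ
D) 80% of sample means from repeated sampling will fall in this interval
C

A) Wrong — x̄ is observed and sits in the interval by construction.
B) Wrong — a CI is about the parameter μ, not individual data values.
C) Correct — this is the frequentist long-run coverage interpretation.
D) Wrong — coverage applies to intervals containing μ, not to future x̄ values.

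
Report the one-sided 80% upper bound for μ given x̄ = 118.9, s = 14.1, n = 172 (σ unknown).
μ ≤ 119.81

Upper bound (one-sided):
t* = 0.844 (one-sided for 80%)
Upper bound = x̄ + t* · s/√n = 118.9 + 0.844 · 14.1/√172 = 119.81

We are 80% confident that μ ≤ 119.81.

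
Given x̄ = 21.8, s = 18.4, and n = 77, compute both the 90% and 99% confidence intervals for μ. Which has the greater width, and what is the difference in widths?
99% CI is wider by 4.10

df = 76
90% CI: t* = 1.665, (18.31, 25.29), width = 2 · t* · s/√n = 6.98
99% CI: t* = 2.642, (16.26, 27.34), width = 2 · t* · s/√n = 11.08

The 99% CI is wider by 11.08 - 6.98 = 4.10.
Higher confidence requires a wider interval.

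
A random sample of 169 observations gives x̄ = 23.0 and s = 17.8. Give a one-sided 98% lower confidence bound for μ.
μ ≥ 20.17

Lower bound (one-sided):
t* = 2.070 (one-sided for 98%)
Lower bound = x̄ - t* · s/√n = 23.0 - 2.070 · 17.8/√169 = 20.17

We are 98% confident that μ ≥ 20.17.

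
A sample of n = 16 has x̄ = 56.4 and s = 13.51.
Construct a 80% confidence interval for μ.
(51.87, 60.93)

t-interval (σ unknown):
df = n - 1 = 15
t* = 1.341 for 80% confidence

Margin of error = t* · s/√n = 1.341 · 13.51/√16 = 4.53

CI: (51.87, 60.93)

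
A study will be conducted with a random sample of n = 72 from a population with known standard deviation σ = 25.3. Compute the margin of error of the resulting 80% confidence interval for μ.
Margin of error = 3.82

Margin of error = z* · σ/√n
= 1.282 · 25.3/√72
= 1.282 · 25.3/8.4853
= 3.82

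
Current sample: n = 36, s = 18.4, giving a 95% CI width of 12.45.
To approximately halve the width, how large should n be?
n ≈ 144

CI width ∝ 1/√n
To reduce width by factor 2, need √n to grow by 2 → need 2² = 4 times as many samples.

Current: n = 36, width = 12.45
New: n = 144, width ≈ 6.06

Width reduced by factor of 12.45/6.06 = 2.05.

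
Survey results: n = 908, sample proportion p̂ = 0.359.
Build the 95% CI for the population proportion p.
(0.328, 0.390)

Proportion CI:
SE = √(p̂(1-p̂)/n) = √(0.359 · 0.641 / 908) = 0.01592

z* = 1.960
Margin = z* · SE = 1.960 · 0.01592 = 0.0312

CI: 0.359 ± 0.0312 = (0.328, 0.390)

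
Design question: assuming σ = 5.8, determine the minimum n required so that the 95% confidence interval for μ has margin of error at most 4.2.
n ≥ 8

For margin E ≤ 4.2:
n ≥ (z* · σ / E)²
n ≥ (1.960 · 5.8 / 4.2)²
n ≥ 7.33

Minimum n = 8 (rounding up)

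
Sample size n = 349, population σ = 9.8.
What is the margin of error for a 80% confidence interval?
Margin of error = 0.67

Margin of error = z* · σ/√n
= 1.282 · 9.8/√349
= 1.282 · 9.8/18.6815
= 0.67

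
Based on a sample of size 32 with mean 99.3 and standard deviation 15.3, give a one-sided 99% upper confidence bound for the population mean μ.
μ ≤ 105.93

Upper bound (one-sided):
t* = 2.453 (one-sided for 99%)
Upper bound = x̄ + t* · s/√n = 99.3 + 2.453 · 15.3/√32 = 105.93

We are 99% confident that μ ≤ 105.93.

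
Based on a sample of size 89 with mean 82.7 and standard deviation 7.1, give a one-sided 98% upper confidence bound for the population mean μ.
μ ≤ 84.27

Upper bound (one-sided):
t* = 2.085 (one-sided for 98%)
Upper bound = x̄ + t* · s/√n = 82.7 + 2.085 · 7.1/√89 = 84.27

We are 98% confident that μ ≤ 84.27.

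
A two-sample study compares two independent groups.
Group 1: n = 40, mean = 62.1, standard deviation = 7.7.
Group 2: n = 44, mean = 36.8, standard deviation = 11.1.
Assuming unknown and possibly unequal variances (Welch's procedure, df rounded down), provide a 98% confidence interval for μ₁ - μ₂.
(20.38, 30.22)

Difference: x̄₁ - x̄₂ = 25.30
SE = √(s₁²/n₁ + s₂²/n₂) = √(7.7²/40 + 11.1²/44) = 2.0694
df = 76.83 → 76 (Welch–Satterthwaite, rounded down)
t* = 2.376

CI: 25.30 ± 2.376 · 2.0694 = 25.30 ± 4.92 = (20.38, 30.22)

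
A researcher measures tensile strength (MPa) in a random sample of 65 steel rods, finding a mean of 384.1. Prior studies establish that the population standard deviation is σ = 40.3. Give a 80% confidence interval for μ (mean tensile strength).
(377.69, 390.51)

z-interval (σ known):
z* = 1.282 for 80% confidence

Margin of error = z* · σ/√n = 1.282 · 40.3/√65 = 6.41

CI: (384.1 - 6.41, 384.1 + 6.41) = (377.69, 390.51)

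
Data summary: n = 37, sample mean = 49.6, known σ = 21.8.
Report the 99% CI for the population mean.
(40.37, 58.83)

z-interval (σ known):
z* = 2.576 for 99% confidence

Margin of error = z* · σ/√n = 2.576 · 21.8/√37 = 9.23

CI: (49.6 - 9.23, 49.6 + 9.23) = (40.37, 58.83)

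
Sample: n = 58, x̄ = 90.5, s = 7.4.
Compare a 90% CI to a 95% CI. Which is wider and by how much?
95% CI is wider by 0.64

df = 57
90% CI: t* = 1.672, (88.88, 92.12), width = 2 · t* · s/√n = 3.25
95% CI: t* = 2.002, (88.55, 92.45), width = 2 · t* · s/√n = 3.89

The 95% CI is wider by 3.89 - 3.25 = 0.64.
Higher confidence requires a wider interval.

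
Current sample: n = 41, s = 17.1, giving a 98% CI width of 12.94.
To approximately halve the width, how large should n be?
n ≈ 164

CI width ∝ 1/√n
To reduce width by factor 2, need √n to grow by 2 → need 2² = 4 times as many samples.

Current: n = 41, width = 12.94
New: n = 164, width ≈ 6.27

Width reduced by factor of 12.94/6.27 = 2.06.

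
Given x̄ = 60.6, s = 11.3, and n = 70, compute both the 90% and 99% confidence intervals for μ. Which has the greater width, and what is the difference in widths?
99% CI is wider by 2.66

df = 69
90% CI: t* = 1.667, (58.35, 62.85), width = 2 · t* · s/√n = 4.50
99% CI: t* = 2.649, (57.02, 64.18), width = 2 · t* · s/√n = 7.16

The 99% CI is wider by 7.16 - 4.50 = 2.66.
Higher confidence requires a wider interval.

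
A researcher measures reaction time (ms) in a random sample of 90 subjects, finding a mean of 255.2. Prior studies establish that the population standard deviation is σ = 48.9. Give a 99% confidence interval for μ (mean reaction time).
(241.92, 268.48)

z-interval (σ known):
z* = 2.576 for 99% confidence

Margin of error = z* · σ/√n = 2.576 · 48.9/√90 = 13.28

CI: (255.2 - 13.28, 255.2 + 13.28) = (241.92, 268.48)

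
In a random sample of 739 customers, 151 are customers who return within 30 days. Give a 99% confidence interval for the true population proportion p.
(0.166, 0.243)

Proportion CI:
p̂ = 151/739 = 0.20433
SE = √(p̂(1-p̂)/n) = √(0.20433 · 0.79567 / 739) = 0.01483

z* = 2.576
Margin = z* · SE = 2.576 · 0.01483 = 0.0382

CI: 0.20433 ± 0.0382 = (0.166, 0.243)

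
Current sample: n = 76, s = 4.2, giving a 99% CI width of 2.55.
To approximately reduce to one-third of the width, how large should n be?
n ≈ 684

CI width ∝ 1/√n
To reduce width by factor 3, need √n to grow by 3 → need 3² = 9 times as many samples.

Current: n = 76, width = 2.55
New: n = 684, width ≈ 0.83

Width reduced by factor of 2.55/0.83 = 3.07.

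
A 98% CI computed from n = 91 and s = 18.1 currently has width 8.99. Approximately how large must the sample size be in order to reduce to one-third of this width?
n ≈ 819

CI width ∝ 1/√n
To reduce width by factor 3, need √n to grow by 3 → need 3² = 9 times as many samples.

Current: n = 91, width = 8.99
New: n = 819, width ≈ 2.95

Width reduced by factor of 8.99/2.95 = 3.05.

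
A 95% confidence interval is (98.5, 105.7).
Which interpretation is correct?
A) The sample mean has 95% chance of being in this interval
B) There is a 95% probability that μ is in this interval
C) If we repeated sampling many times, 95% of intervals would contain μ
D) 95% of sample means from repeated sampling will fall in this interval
C

A) Wrong — x̄ is observed and sits in the interval by construction.
B) Wrong — μ is fixed; the randomness lives in the interval, not in μ.
C) Correct — this is the frequentist long-run coverage interpretation.
D) Wrong — coverage applies to intervals containing μ, not to future x̄ values.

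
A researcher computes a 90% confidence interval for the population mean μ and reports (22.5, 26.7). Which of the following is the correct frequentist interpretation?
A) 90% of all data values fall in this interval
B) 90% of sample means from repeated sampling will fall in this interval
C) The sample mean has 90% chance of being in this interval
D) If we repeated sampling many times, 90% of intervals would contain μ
D

A) Wrong — a CI is about the parameter μ, not individual data values.
B) Wrong — coverage applies to intervals containing μ, not to future x̄ values.
C) Wrong — x̄ is observed and sits in the interval by construction.
D) Correct — this is the frequentist long-run coverage interpretation.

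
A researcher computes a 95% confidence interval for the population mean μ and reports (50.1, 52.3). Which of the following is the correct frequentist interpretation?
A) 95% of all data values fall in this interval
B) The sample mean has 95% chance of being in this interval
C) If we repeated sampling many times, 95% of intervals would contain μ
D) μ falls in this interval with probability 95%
C

A) Wrong — a CI is about the parameter μ, not individual data values.
B) Wrong — x̄ is observed and sits in the interval by construction.
C) Correct — this is the frequentist long-run coverage interpretation.
D) Wrong — μ is fixed; the randomness lives in the interval, not in μ.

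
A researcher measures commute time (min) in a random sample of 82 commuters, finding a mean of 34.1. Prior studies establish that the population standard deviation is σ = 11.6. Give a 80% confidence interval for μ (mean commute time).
(32.46, 35.74)

z-interval (σ known):
z* = 1.282 for 80% confidence

Margin of error = z* · σ/√n = 1.282 · 11.6/√82 = 1.64

CI: (34.1 - 1.64, 34.1 + 1.64) = (32.46, 35.74)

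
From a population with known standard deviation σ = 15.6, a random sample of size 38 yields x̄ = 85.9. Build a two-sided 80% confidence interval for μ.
(82.66, 89.14)

z-interval (σ known):
z* = 1.282 for 80% confidence

Margin of error = z* · σ/√n = 1.282 · 15.6/√38 = 3.24

CI: (85.9 - 3.24, 85.9 + 3.24) = (82.66, 89.14)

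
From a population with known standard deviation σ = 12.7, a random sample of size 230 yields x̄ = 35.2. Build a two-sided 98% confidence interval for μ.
(33.25, 37.15)

z-interval (σ known):
z* = 2.326 for 98% confidence

Margin of error = z* · σ/√n = 2.326 · 12.7/√230 = 1.95

CI: (35.2 - 1.95, 35.2 + 1.95) = (33.25, 37.15)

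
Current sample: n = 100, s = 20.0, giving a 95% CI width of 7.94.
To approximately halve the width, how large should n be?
n ≈ 400

CI width ∝ 1/√n
To reduce width by factor 2, need √n to grow by 2 → need 2² = 4 times as many samples.

Current: n = 100, width = 7.94
New: n = 400, width ≈ 3.93

Width reduced by factor of 7.94/3.93 = 2.02.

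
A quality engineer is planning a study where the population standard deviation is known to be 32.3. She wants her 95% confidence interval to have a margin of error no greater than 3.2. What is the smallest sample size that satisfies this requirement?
n ≥ 392

For margin E ≤ 3.2:
n ≥ (z* · σ / E)²
n ≥ (1.960 · 32.3 / 3.2)²
n ≥ 391.40

Minimum n = 392 (rounding up)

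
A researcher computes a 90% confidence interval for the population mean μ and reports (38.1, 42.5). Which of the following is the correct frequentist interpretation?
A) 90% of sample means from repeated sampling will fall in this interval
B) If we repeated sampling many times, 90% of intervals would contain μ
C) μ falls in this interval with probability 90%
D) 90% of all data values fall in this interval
B

A) Wrong — coverage applies to intervals containing μ, not to future x̄ values.
B) Correct — this is the frequentist long-run coverage interpretation.
C) Wrong — μ is fixed; the randomness lives in the interval, not in μ.
D) Wrong — a CI is about the parameter μ, not individual data values.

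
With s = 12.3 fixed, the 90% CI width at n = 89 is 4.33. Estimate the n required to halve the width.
n ≈ 356

CI width ∝ 1/√n
To reduce width by factor 2, need √n to grow by 2 → need 2² = 4 times as many samples.

Current: n = 89, width = 4.33
New: n = 356, width ≈ 2.15

Width reduced by factor of 4.33/2.15 = 2.01.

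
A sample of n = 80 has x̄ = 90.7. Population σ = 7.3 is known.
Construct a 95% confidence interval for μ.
(89.10, 92.30)

z-interval (σ known):
z* = 1.960 for 95% confidence

Margin of error = z* · σ/√n = 1.960 · 7.3/√80 = 1.60

CI: (90.7 - 1.60, 90.7 + 1.60) = (89.10, 92.30)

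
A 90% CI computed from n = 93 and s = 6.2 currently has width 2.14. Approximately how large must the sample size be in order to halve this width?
n ≈ 372

CI width ∝ 1/√n
To reduce width by factor 2, need √n to grow by 2 → need 2² = 4 times as many samples.

Current: n = 93, width = 2.14
New: n = 372, width ≈ 1.06

Width reduced by factor of 2.14/1.06 = 2.02.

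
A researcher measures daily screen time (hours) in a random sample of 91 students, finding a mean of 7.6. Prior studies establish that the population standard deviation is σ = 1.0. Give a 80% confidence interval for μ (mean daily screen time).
(7.47, 7.73)

z-interval (σ known):
z* = 1.282 for 80% confidence

Margin of error = z* · σ/√n = 1.282 · 1.0/√91 = 0.13

CI: (7.6 - 0.13, 7.6 + 0.13) = (7.47, 7.73)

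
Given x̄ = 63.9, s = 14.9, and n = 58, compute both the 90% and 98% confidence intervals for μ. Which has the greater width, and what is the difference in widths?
98% CI is wider by 2.83

df = 57
90% CI: t* = 1.672, (60.63, 67.17), width = 2 · t* · s/√n = 6.54
98% CI: t* = 2.394, (59.22, 68.58), width = 2 · t* · s/√n = 9.37

The 98% CI is wider by 9.37 - 6.54 = 2.83.
Higher confidence requires a wider interval.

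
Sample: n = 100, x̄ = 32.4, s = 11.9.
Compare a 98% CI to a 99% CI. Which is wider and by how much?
99% CI is wider by 0.62

df = 99
98% CI: t* = 2.365, (29.59, 35.21), width = 2 · t* · s/√n = 5.63
99% CI: t* = 2.626, (29.28, 35.52), width = 2 · t* · s/√n = 6.25

The 99% CI is wider by 6.25 - 5.63 = 0.62.
Higher confidence requires a wider interval.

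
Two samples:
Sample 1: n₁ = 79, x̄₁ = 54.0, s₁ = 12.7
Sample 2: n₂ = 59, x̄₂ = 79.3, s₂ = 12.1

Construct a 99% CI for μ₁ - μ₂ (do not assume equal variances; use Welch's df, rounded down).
(-30.86, -19.74)

Difference: x̄₁ - x̄₂ = -25.30
SE = √(s₁²/n₁ + s₂²/n₂) = √(12.7²/79 + 12.1²/59) = 2.1268
df = 128.18 → 128 (Welch–Satterthwaite, rounded down)
t* = 2.615

CI: -25.30 ± 2.615 · 2.1268 = -25.30 ± 5.56 = (-30.86, -19.74)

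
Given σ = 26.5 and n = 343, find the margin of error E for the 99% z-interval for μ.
Margin of error = 3.69

Margin of error = z* · σ/√n
= 2.576 · 26.5/√343
= 2.576 · 26.5/18.5203
= 3.69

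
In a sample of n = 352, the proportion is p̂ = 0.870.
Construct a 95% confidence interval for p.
(0.835, 0.905)

Proportion CI:
SE = √(p̂(1-p̂)/n) = √(0.870 · 0.130 / 352) = 0.01793

z* = 1.960
Margin = z* · SE = 1.960 · 0.01793 = 0.0351

CI: 0.870 ± 0.0351 = (0.835, 0.905)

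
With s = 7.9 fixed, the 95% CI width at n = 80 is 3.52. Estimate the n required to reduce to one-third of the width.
n ≈ 720

CI width ∝ 1/√n
To reduce width by factor 3, need √n to grow by 3 → need 3² = 9 times as many samples.

Current: n = 80, width = 3.52
New: n = 720, width ≈ 1.16

Width reduced by factor of 3.52/1.16 = 3.03.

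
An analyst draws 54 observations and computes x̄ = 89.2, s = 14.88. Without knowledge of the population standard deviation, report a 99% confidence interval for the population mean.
(83.79, 94.61)

t-interval (σ unknown):
df = n - 1 = 53
t* = 2.672 for 99% confidence

Margin of error = t* · s/√n = 2.672 · 14.88/√54 = 5.41

CI: (83.79, 94.61)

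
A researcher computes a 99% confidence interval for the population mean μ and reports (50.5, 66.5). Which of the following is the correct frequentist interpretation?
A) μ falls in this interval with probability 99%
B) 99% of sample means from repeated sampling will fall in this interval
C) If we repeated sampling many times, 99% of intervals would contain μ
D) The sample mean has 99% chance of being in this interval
C

A) Wrong — μ is fixed; the randomness lives in the interval, not in μ.
B) Wrong — coverage applies to intervals containing μ, not to future x̄ values.
C) Correct — this is the frequentist long-run coverage interpretation.
D) Wrong — x̄ is observed and sits in the interval by construction.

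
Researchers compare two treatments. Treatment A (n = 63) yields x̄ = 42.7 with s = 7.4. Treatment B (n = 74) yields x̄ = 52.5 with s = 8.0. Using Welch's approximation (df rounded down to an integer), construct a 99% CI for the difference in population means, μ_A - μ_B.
(-13.24, -6.36)

Difference: x̄₁ - x̄₂ = -9.80
SE = √(s₁²/n₁ + s₂²/n₂) = √(7.4²/63 + 8.0²/74) = 1.3168
df = 134.05 → 134 (Welch–Satterthwaite, rounded down)
t* = 2.613

CI: -9.80 ± 2.613 · 1.3168 = -9.80 ± 3.44 = (-13.24, -6.36)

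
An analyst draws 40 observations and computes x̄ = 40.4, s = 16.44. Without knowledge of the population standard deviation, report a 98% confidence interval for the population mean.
(34.09, 46.71)

t-interval (σ unknown):
df = n - 1 = 39
t* = 2.426 for 98% confidence

Margin of error = t* · s/√n = 2.426 · 16.44/√40 = 6.31

CI: (34.09, 46.71)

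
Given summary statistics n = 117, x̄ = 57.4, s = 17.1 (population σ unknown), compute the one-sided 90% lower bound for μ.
μ ≥ 55.36

Lower bound (one-sided):
t* = 1.289 (one-sided for 90%)
Lower bound = x̄ - t* · s/√n = 57.4 - 1.289 · 17.1/√117 = 55.36

We are 90% confident that μ ≥ 55.36.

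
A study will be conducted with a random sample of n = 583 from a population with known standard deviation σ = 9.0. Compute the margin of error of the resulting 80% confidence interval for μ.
Margin of error = 0.48

Margin of error = z* · σ/√n
= 1.282 · 9.0/√583
= 1.282 · 9.0/24.1454
= 0.48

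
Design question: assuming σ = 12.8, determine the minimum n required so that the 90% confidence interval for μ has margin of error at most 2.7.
n ≥ 61

For margin E ≤ 2.7:
n ≥ (z* · σ / E)²
n ≥ (1.645 · 12.8 / 2.7)²
n ≥ 60.82

Minimum n = 61 (rounding up)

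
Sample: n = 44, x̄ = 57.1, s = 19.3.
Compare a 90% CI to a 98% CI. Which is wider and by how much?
98% CI is wider by 4.28

df = 43
90% CI: t* = 1.681, (52.21, 61.99), width = 2 · t* · s/√n = 9.78
98% CI: t* = 2.416, (50.07, 64.13), width = 2 · t* · s/√n = 14.06

The 98% CI is wider by 14.06 - 9.78 = 4.28.
Higher confidence requires a wider interval.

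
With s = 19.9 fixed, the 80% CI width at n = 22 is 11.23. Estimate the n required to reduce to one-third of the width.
n ≈ 198

CI width ∝ 1/√n
To reduce width by factor 3, need √n to grow by 3 → need 3² = 9 times as many samples.

Current: n = 22, width = 11.23
New: n = 198, width ≈ 3.64

Width reduced by factor of 11.23/3.64 = 3.09.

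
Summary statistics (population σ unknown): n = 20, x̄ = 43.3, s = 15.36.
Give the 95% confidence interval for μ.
(36.11, 50.49)

t-interval (σ unknown):
df = n - 1 = 19
t* = 2.093 for 95% confidence

Margin of error = t* · s/√n = 2.093 · 15.36/√20 = 7.19

CI: (36.11, 50.49)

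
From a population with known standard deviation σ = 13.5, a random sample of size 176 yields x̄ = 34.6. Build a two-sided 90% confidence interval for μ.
(32.93, 36.27)

z-interval (σ known):
z* = 1.645 for 90% confidence

Margin of error = z* · σ/√n = 1.645 · 13.5/√176 = 1.67

CI: (34.6 - 1.67, 34.6 + 1.67) = (32.93, 36.27)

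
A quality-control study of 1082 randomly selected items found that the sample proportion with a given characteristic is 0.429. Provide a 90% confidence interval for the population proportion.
(0.404, 0.454)

Proportion CI:
SE = √(p̂(1-p̂)/n) = √(0.429 · 0.571 / 1082) = 0.01505

z* = 1.645
Margin = z* · SE = 1.645 · 0.01505 = 0.0248

CI: 0.429 ± 0.0248 = (0.404, 0.454)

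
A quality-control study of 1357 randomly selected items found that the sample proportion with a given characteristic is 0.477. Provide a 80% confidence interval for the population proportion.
(0.460, 0.494)

Proportion CI:
SE = √(p̂(1-p̂)/n) = √(0.477 · 0.523 / 1357) = 0.01356

z* = 1.282
Margin = z* · SE = 1.282 · 0.01356 = 0.0174

CI: 0.477 ± 0.0174 = (0.460, 0.494)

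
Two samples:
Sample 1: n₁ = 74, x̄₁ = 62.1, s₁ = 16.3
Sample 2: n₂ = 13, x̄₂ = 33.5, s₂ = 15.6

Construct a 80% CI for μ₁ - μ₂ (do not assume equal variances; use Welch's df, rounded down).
(22.28, 34.92)

Difference: x̄₁ - x̄₂ = 28.60
SE = √(s₁²/n₁ + s₂²/n₂) = √(16.3²/74 + 15.6²/13) = 4.7234
df = 16.94 → 16 (Welch–Satterthwaite, rounded down)
t* = 1.337

CI: 28.60 ± 1.337 · 4.7234 = 28.60 ± 6.32 = (22.28, 34.92)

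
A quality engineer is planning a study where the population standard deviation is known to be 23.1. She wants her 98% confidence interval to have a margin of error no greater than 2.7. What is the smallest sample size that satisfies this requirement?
n ≥ 397

For margin E ≤ 2.7:
n ≥ (z* · σ / E)²
n ≥ (2.326 · 23.1 / 2.7)²
n ≥ 396.02

Minimum n = 397 (rounding up)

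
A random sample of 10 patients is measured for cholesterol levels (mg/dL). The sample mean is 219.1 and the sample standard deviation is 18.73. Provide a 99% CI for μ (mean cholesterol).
(199.85, 238.35)

t-interval (σ unknown):
df = n - 1 = 9
t* = 3.250 for 99% confidence

Margin of error = t* · s/√n = 3.250 · 18.73/√10 = 19.25

CI: (199.85, 238.35)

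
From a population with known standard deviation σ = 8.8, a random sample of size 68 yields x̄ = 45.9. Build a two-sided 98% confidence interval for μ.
(43.42, 48.38)

z-interval (σ known):
z* = 2.326 for 98% confidence

Margin of error = z* · σ/√n = 2.326 · 8.8/√68 = 2.48

CI: (45.9 - 2.48, 45.9 + 2.48) = (43.42, 48.38)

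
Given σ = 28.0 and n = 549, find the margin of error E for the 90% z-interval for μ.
Margin of error = 1.97

Margin of error = z* · σ/√n
= 1.645 · 28.0/√549
= 1.645 · 28.0/23.4307
= 1.97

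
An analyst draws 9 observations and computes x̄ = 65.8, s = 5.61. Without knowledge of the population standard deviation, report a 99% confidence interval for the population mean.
(59.53, 72.07)

t-interval (σ unknown):
df = n - 1 = 8
t* = 3.355 for 99% confidence

Margin of error = t* · s/√n = 3.355 · 5.61/√9 = 6.27

CI: (59.53, 72.07)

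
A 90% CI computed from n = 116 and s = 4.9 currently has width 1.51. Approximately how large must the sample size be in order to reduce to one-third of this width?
n ≈ 1044

CI width ∝ 1/√n
To reduce width by factor 3, need √n to grow by 3 → need 3² = 9 times as many samples.

Current: n = 116, width = 1.51
New: n = 1044, width ≈ 0.50

Width reduced by factor of 1.51/0.50 = 3.02.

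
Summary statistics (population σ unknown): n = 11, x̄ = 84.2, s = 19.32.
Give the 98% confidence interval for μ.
(68.10, 100.30)

t-interval (σ unknown):
df = n - 1 = 10
t* = 2.764 for 98% confidence

Margin of error = t* · s/√n = 2.764 · 19.32/√11 = 16.10

CI: (68.10, 100.30)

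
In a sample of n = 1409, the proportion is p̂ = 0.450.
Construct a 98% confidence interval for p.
(0.419, 0.481)

Proportion CI:
SE = √(p̂(1-p̂)/n) = √(0.450 · 0.550 / 1409) = 0.01325

z* = 2.326
Margin = z* · SE = 2.326 · 0.01325 = 0.0308

CI: 0.450 ± 0.0308 = (0.419, 0.481)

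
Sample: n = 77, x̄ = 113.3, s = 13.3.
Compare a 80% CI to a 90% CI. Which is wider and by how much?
90% CI is wider by 1.13

df = 76
80% CI: t* = 1.293, (111.34, 115.26), width = 2 · t* · s/√n = 3.92
90% CI: t* = 1.665, (110.78, 115.82), width = 2 · t* · s/√n = 5.05

The 90% CI is wider by 5.05 - 3.92 = 1.13.
Higher confidence requires a wider interval.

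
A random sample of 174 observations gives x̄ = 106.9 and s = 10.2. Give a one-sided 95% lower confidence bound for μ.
μ ≥ 105.62

Lower bound (one-sided):
t* = 1.654 (one-sided for 95%)
Lower bound = x̄ - t* · s/√n = 106.9 - 1.654 · 10.2/√174 = 105.62

We are 95% confident that μ ≥ 105.62.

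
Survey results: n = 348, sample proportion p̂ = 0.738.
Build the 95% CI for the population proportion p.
(0.692, 0.784)

Proportion CI:
SE = √(p̂(1-p̂)/n) = √(0.738 · 0.262 / 348) = 0.02357

z* = 1.960
Margin = z* · SE = 1.960 · 0.02357 = 0.0462

CI: 0.738 ± 0.0462 = (0.692, 0.784)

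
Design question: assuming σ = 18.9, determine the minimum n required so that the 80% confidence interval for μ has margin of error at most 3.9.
n ≥ 39

For margin E ≤ 3.9:
n ≥ (z* · σ / E)²
n ≥ (1.282 · 18.9 / 3.9)²
n ≥ 38.60

Minimum n = 39 (rounding up)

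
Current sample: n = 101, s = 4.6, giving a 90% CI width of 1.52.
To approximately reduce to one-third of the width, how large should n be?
n ≈ 909

CI width ∝ 1/√n
To reduce width by factor 3, need √n to grow by 3 → need 3² = 9 times as many samples.

Current: n = 101, width = 1.52
New: n = 909, width ≈ 0.50

Width reduced by factor of 1.52/0.50 = 3.04.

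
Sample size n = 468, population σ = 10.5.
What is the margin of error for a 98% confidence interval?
Margin of error = 1.13

Margin of error = z* · σ/√n
= 2.326 · 10.5/√468
= 2.326 · 10.5/21.6333
= 1.13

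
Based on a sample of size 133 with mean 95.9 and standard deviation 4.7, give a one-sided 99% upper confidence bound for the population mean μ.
μ ≤ 96.86

Upper bound (one-sided):
t* = 2.355 (one-sided for 99%)
Upper bound = x̄ + t* · s/√n = 95.9 + 2.355 · 4.7/√133 = 96.86

We are 99% confident that μ ≤ 96.86.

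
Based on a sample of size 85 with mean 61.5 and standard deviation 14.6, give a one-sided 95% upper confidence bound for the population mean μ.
μ ≤ 64.13

Upper bound (one-sided):
t* = 1.663 (one-sided for 95%)
Upper bound = x̄ + t* · s/√n = 61.5 + 1.663 · 14.6/√85 = 64.13

We are 95% confident that μ ≤ 64.13.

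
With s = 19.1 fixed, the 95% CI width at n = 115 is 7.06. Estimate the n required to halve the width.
n ≈ 460

CI width ∝ 1/√n
To reduce width by factor 2, need √n to grow by 2 → need 2² = 4 times as many samples.

Current: n = 115, width = 7.06
New: n = 460, width ≈ 3.50

Width reduced by factor of 7.06/3.50 = 2.02.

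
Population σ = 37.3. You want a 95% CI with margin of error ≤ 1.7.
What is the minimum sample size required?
n ≥ 1850

For margin E ≤ 1.7:
n ≥ (z* · σ / E)²
n ≥ (1.960 · 37.3 / 1.7)²
n ≥ 1849.40

Minimum n = 1850 (rounding up)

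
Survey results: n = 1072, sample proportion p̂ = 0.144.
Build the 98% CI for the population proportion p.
(0.119, 0.169)

Proportion CI:
SE = √(p̂(1-p̂)/n) = √(0.144 · 0.856 / 1072) = 0.01072

z* = 2.326
Margin = z* · SE = 2.326 · 0.01072 = 0.0249

CI: 0.144 ± 0.0249 = (0.119, 0.169)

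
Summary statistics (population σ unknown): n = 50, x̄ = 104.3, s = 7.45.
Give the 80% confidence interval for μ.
(102.93, 105.67)

t-interval (σ unknown):
df = n - 1 = 49
t* = 1.299 for 80% confidence

Margin of error = t* · s/√n = 1.299 · 7.45/√50 = 1.37

CI: (102.93, 105.67)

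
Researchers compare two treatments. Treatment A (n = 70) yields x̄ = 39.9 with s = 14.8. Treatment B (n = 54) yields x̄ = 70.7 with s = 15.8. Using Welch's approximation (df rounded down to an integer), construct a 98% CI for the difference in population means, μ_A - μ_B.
(-37.37, -24.23)

Difference: x̄₁ - x̄₂ = -30.80
SE = √(s₁²/n₁ + s₂²/n₂) = √(14.8²/70 + 15.8²/54) = 2.7843
df = 110.24 → 110 (Welch–Satterthwaite, rounded down)
t* = 2.361

CI: -30.80 ± 2.361 · 2.7843 = -30.80 ± 6.57 = (-37.37, -24.23)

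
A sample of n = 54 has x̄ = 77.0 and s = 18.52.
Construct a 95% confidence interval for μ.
(71.94, 82.06)

t-interval (σ unknown):
df = n - 1 = 53
t* = 2.006 for 95% confidence

Margin of error = t* · s/√n = 2.006 · 18.52/√54 = 5.06

CI: (71.94, 82.06)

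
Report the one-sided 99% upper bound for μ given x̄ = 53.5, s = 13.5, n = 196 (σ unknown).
μ ≤ 55.76

Upper bound (one-sided):
t* = 2.346 (one-sided for 99%)
Upper bound = x̄ + t* · s/√n = 53.5 + 2.346 · 13.5/√196 = 55.76

We are 99% confident that μ ≤ 55.76.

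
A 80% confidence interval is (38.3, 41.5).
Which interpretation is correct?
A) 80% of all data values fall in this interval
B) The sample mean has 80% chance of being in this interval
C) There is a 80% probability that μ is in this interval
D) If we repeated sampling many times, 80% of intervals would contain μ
D

A) Wrong — a CI is about the parameter μ, not individual data values.
B) Wrong — x̄ is observed and sits in the interval by construction.
C) Wrong — μ is fixed; the randomness lives in the interval, not in μ.
D) Correct — this is the frequentist long-run coverage interpretation.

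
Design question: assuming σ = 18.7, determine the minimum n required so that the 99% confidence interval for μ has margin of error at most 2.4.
n ≥ 403

For margin E ≤ 2.4:
n ≥ (z* · σ / E)²
n ≥ (2.576 · 18.7 / 2.4)²
n ≥ 402.86

Minimum n = 403 (rounding up)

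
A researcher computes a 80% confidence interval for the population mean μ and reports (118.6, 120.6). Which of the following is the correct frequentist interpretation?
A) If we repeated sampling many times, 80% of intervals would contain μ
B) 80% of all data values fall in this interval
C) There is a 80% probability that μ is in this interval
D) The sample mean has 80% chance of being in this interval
A

A) Correct — this is the frequentist long-run coverage interpretation.
B) Wrong — a CI is about the parameter μ, not individual data values.
C) Wrong — μ is fixed; the randomness lives in the interval, not in μ.
D) Wrong — x̄ is observed and sits in the interval by construction.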